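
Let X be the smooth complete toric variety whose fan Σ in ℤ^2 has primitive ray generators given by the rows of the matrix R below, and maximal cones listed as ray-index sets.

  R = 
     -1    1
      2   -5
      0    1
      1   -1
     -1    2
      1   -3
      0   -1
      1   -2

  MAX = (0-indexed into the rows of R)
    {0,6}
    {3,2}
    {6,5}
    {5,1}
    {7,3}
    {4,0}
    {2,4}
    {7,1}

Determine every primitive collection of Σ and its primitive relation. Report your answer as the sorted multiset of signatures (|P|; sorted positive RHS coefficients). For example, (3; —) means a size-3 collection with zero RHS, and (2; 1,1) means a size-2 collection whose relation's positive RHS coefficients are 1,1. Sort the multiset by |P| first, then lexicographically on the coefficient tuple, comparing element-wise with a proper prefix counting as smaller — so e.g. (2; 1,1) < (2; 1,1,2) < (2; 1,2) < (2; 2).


Minimal non-faces — 20 found among 8 rays, 8 max cones:

  {0,3}:  v_{0} + v_{3} = 0  ⟹  sig = (2; —)
  {2,6}:  v_{2} + v_{6} = 0  ⟹  sig = (2; —)
  {4,7}:  v_{4} + v_{7} = 0  ⟹  sig = (2; —)
  {0,2}:  v_{0} + v_{2} = v_{4}  ⟹  sig = (2; 1)
  {0,7}:  v_{0} + v_{7} = v_{6}  ⟹  sig = (2; 1)
  {1,4}:  v_{1} + v_{4} = v_{5}  ⟹  sig = (2; 1)
  {2,5}:  v_{2} + v_{5} = v_{7}  ⟹  sig = (2; 1)
  {2,7}:  v_{2} + v_{7} = v_{3}  ⟹  sig = (2; 1)
  {3,4}:  v_{3} + v_{4} = v_{2}  ⟹  sig = (2; 1)
  {3,6}:  v_{3} + v_{6} = v_{7}  ⟹  sig = (2; 1)
  {4,5}:  v_{4} + v_{5} = v_{6}  ⟹  sig = (2; 1)
  {4,6}:  v_{4} + v_{6} = v_{0}  ⟹  sig = (2; 1)
  {5,7}:  v_{5} + v_{7} = v_{1}  ⟹  sig = (2; 1)
  {6,7}:  v_{6} + v_{7} = v_{5}  ⟹  sig = (2; 1)
  {0,1}:  v_{0} + v_{1} = v_{5} + v_{6}  ⟹  sig = (2; 1,1)
  {0,5}:  v_{0} + v_{5} = 2·v_{6}  ⟹  sig = (2; 2)
  {1,2}:  v_{1} + v_{2} = 2·v_{7}  ⟹  sig = (2; 2)
  {1,6}:  v_{1} + v_{6} = 2·v_{5}  ⟹  sig = (2; 2)
  {3,5}:  v_{3} + v_{5} = 2·v_{7}  ⟹  sig = (2; 2)
  {1,3}:  v_{1} + v_{3} = 3·v_{7}  ⟹  sig = (2; 3)

so the primitive-relation signature multiset is
    |P|=2: 20 collections, coeffs (), (), (), (1), (1), (1), (1), (1), (1), (1), (1), (1), (1), (1), (1,1), (2), (2), (2), (2), (3)


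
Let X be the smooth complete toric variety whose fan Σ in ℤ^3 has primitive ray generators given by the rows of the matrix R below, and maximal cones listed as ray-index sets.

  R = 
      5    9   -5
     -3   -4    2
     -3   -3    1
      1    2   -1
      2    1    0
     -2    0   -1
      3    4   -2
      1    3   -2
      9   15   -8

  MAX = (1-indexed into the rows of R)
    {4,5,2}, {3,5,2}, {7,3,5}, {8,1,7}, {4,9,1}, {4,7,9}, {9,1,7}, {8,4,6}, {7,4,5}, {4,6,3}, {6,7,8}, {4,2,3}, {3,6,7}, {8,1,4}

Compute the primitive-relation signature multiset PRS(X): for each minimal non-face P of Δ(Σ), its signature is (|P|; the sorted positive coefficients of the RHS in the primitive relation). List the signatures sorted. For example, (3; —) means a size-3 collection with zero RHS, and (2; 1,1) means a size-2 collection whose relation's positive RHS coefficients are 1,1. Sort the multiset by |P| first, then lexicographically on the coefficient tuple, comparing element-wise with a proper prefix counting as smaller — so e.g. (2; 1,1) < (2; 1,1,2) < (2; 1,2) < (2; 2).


The 20 primitive collections of Σ (r=9, n=3):

  P = {2,7}:  v_{2} + v_{7} = 0 ; sig = (2; —)
  P = {3,8}:  v_{3} + v_{8} = v_{6} ; sig = (2; 1)
  P = {5,8}:  v_{5} + v_{8} = v_{7} ; sig = (2; 1)
  P = {1,2}:  v_{1} + v_{2} = v_{4} + v_{8} ; sig = (2; 1,1)
  P = {2,8}:  v_{2} + v_{8} = v_{3} + v_{4} ; sig = (2; 1,1)
  P = {2,9}:  v_{2} + v_{9} = v_{1} + v_{4} ; sig = (2; 1,1)
  P = {3,9}:  v_{3} + v_{9} = v_{1} + v_{8} ; sig = (2; 1,1)
  P = {5,6}:  v_{5} + v_{6} = v_{3} + v_{7} ; sig = (2; 1,1)
  P = {1,5}:  v_{1} + v_{5} = v_{4} + 2·v_{7} ; sig = (2; 1,2)
  P = {2,6}:  v_{2} + v_{6} = 2·v_{3} + v_{4} ; sig = (2; 1,2)
  P = {6,9}:  v_{6} + v_{9} = v_{1} + 2·v_{8} ; sig = (2; 1,2)
  P = {1,3}:  v_{1} + v_{3} = 2·v_{8} ; sig = (2; 2)
  P = {8,9}:  v_{8} + v_{9} = 2·v_{1} ; sig = (2; 2)
  P = {5,9}:  v_{5} + v_{9} = 2·v_{4} + 3·v_{7} ; sig = (2; 2,3)
  P = {1,6}:  v_{1} + v_{6} = 3·v_{8} ; sig = (2; 3)
  P = {3,4,5}:  v_{3} + v_{4} + v_{5} = 0 ; sig = (3; —)
  P = {1,4,7}:  v_{1} + v_{4} + v_{7} = v_{9} ; sig = (3; 1)
  P = {3,4,7}:  v_{3} + v_{4} + v_{7} = v_{8} ; sig = (3; 1)
  P = {4,7,8}:  v_{4} + v_{7} + v_{8} = v_{1} ; sig = (3; 1)
  P = {4,6,7}:  v_{4} + v_{6} + v_{7} = 2·v_{8} ; sig = (3; 2)

Hence PRS(X_Σ) =
    |P|=2: 15 collections, coeffs (), (1), (1), (1,1), (1,1), (1,1), (1,1), (1,1), (1,2), (1,2), (1,2), (2), (2), (2,3), (3)
    |P|=3: 5 collections, coeffs (), (1), (1), (1), (2)


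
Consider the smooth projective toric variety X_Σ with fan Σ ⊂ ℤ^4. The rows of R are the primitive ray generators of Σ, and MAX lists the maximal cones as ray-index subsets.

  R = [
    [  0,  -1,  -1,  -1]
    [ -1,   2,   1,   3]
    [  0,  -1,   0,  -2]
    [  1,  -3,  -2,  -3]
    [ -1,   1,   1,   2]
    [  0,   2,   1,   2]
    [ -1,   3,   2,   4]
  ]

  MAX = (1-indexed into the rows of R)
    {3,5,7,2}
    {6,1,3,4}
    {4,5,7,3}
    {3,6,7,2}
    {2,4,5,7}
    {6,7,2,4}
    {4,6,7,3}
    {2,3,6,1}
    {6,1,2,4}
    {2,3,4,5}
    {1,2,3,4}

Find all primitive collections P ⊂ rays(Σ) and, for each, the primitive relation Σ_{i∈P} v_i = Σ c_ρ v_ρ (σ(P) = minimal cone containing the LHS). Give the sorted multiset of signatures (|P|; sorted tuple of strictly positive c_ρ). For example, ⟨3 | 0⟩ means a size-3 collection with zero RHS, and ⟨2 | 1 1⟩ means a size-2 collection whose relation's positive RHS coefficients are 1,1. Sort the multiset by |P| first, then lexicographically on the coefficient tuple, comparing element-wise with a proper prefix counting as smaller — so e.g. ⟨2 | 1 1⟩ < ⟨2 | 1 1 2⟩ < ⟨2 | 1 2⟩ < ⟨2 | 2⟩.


5 minimal non-faces of Δ(Σ) (on 7 rays):

  P = {1,7}:  v_{1} + v_{7} = v_{2}  so sig = ⟨2 | 1⟩
  P = {5,6}:  v_{5} + v_{6} = v_{7}  so sig = ⟨2 | 1⟩
  P = {1,5}:  v_{1} + v_{5} = 2·v_{2} + v_{3} + v_{4}  so sig = ⟨2 | 1 1 2⟩
  P = {2,3,4,6}:  v_{2} + v_{3} + v_{4} + v_{6} = 0  so sig = ⟨4 | 0⟩
  P = {2,3,4,7}:  v_{2} + v_{3} + v_{4} + v_{7} = v_{5}  so sig = ⟨4 | 1⟩

Signatures (|P|; sorted positive RHS coefficients), sorted:
[⟨2 | 1⟩, ⟨2 | 1⟩, ⟨2 | 1 1 2⟩, ⟨4 | 0⟩, ⟨4 | 1⟩]


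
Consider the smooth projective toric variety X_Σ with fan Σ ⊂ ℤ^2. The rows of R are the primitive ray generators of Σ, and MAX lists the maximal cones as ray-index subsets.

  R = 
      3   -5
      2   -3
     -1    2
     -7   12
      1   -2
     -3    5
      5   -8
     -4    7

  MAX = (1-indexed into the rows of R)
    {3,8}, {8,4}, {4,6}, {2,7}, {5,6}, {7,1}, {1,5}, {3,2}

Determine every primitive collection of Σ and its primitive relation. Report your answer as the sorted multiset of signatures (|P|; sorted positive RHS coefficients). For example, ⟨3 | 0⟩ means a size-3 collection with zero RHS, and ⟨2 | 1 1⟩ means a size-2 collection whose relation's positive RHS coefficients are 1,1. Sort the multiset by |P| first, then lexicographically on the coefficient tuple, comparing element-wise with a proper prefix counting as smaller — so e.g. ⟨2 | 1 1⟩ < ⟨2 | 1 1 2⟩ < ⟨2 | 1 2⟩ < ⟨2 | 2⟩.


20 minimal non-faces of Δ(Σ) (on 8 rays):

  P = {1,6}:  v_{1} + v_{6} = 0  so sig = ⟨2 | 0⟩
  P = {3,5}:  v_{3} + v_{5} = 0  so sig = ⟨2 | 0⟩
  P = {1,2}:  v_{1} + v_{2} = v_{7}  so sig = ⟨2 | 1⟩
  P = {1,3}:  v_{1} + v_{3} = v_{2}  so sig = ⟨2 | 1⟩
  P = {1,4}:  v_{1} + v_{4} = v_{8}  so sig = ⟨2 | 1⟩
  P = {1,8}:  v_{1} + v_{8} = v_{3}  so sig = ⟨2 | 1⟩
  P = {2,5}:  v_{2} + v_{5} = v_{1}  so sig = ⟨2 | 1⟩
  P = {2,6}:  v_{2} + v_{6} = v_{3}  so sig = ⟨2 | 1⟩
  P = {3,6}:  v_{3} + v_{6} = v_{8}  so sig = ⟨2 | 1⟩
  P = {5,8}:  v_{5} + v_{8} = v_{6}  so sig = ⟨2 | 1⟩
  P = {6,7}:  v_{6} + v_{7} = v_{2}  so sig = ⟨2 | 1⟩
  P = {6,8}:  v_{6} + v_{8} = v_{4}  so sig = ⟨2 | 1⟩
  P = {2,4}:  v_{2} + v_{4} = v_{3} + v_{8}  so sig = ⟨2 | 1 1⟩
  P = {7,8}:  v_{7} + v_{8} = v_{2} + v_{3}  so sig = ⟨2 | 1 1⟩
  P = {2,8}:  v_{2} + v_{8} = 2·v_{3}  so sig = ⟨2 | 2⟩
  P = {3,4}:  v_{3} + v_{4} = 2·v_{8}  so sig = ⟨2 | 2⟩
  P = {3,7}:  v_{3} + v_{7} = 2·v_{2}  so sig = ⟨2 | 2⟩
  P = {4,5}:  v_{4} + v_{5} = 2·v_{6}  so sig = ⟨2 | 2⟩
  P = {4,7}:  v_{4} + v_{7} = 2·v_{3}  so sig = ⟨2 | 2⟩
  P = {5,7}:  v_{5} + v_{7} = 2·v_{1}  so sig = ⟨2 | 2⟩

Sorted signature multiset PRS(X):
    ⟨2 | 0⟩
    ⟨2 | 0⟩
    ⟨2 | 1⟩
    ⟨2 | 1⟩
    ⟨2 | 1⟩
    ⟨2 | 1⟩
    ⟨2 | 1⟩
    ⟨2 | 1⟩
    ⟨2 | 1⟩
    ⟨2 | 1⟩
    ⟨2 | 1⟩
    ⟨2 | 1⟩
    ⟨2 | 1 1⟩
    ⟨2 | 1 1⟩
    ⟨2 | 2⟩
    ⟨2 | 2⟩
    ⟨2 | 2⟩
    ⟨2 | 2⟩
    ⟨2 | 2⟩
    ⟨2 | 2⟩


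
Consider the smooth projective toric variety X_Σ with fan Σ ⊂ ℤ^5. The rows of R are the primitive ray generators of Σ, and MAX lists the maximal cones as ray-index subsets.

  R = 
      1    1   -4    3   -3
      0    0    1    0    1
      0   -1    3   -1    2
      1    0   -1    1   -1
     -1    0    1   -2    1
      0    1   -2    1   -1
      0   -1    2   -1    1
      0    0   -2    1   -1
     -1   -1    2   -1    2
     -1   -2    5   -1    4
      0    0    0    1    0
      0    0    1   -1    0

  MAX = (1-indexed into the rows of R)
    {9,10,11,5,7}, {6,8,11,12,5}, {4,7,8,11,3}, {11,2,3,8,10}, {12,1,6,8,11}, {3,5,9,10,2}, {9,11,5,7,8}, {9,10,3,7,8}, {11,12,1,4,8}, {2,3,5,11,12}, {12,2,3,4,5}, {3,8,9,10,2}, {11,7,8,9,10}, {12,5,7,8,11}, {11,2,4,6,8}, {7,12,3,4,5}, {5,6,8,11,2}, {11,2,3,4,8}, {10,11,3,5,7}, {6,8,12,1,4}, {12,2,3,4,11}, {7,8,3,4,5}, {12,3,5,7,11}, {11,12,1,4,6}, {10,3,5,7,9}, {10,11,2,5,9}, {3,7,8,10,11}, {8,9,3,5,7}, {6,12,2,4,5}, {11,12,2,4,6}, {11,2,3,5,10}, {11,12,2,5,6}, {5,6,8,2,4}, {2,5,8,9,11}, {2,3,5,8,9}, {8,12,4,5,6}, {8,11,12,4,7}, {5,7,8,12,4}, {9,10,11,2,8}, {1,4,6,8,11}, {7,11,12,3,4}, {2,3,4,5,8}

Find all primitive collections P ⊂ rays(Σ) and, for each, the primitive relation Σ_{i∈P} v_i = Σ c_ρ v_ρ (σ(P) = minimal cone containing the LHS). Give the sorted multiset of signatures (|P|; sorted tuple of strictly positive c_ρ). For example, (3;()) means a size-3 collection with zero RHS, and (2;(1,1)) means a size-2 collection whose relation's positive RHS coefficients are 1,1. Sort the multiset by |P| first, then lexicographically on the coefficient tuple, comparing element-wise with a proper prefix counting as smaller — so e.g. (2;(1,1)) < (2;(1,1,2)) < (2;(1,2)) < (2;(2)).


|primitive collections| = 22. Relations:

  P={6,7}:  v_{6} + v_{7} = 0  ⇒ sig = (2;())
  P={2,7}:  v_{2} + v_{7} = v_{3}  ⇒ sig = (2;(1))
  P={3,6}:  v_{3} + v_{6} = v_{2}  ⇒ sig = (2;(1))
  P={1,3}:  v_{1} + v_{3} = v_{4} + v_{11}  ⇒ sig = (2;(1,1))
  P={1,9}:  v_{1} + v_{9} = v_{8} + v_{11}  ⇒ sig = (2;(1,1))
  P={4,9}:  v_{4} + v_{9} = v_{3} + v_{8}  ⇒ sig = (2;(1,1))
  P={1,2}:  v_{1} + v_{2} = v_{4} + v_{6} + v_{11}  ⇒ sig = (2;(1,1,1))
  P={1,5}:  v_{1} + v_{5} = v_{6} + v_{8} + v_{12}  ⇒ sig = (2;(1,1,1))
  P={6,10}:  v_{6} + v_{10} = v_{2} + v_{9} + v_{11}  ⇒ sig = (2;(1,1,1))
  P={9,12}:  v_{9} + v_{12} = v_{5} + v_{7} + v_{11}  ⇒ sig = (2;(1,1,1))
  P={1,7}:  v_{1} + v_{7} = v_{4} + v_{8} + v_{11} + v_{12}  ⇒ sig = (2;(1,1,1,1))
  P={6,9}:  v_{6} + v_{9} = v_{2} + v_{5} + v_{8} + v_{11}  ⇒ sig = (2;(1,1,1,1))
  P={10,12}:  v_{10} + v_{12} = v_{3} + v_{5} + v_{7} + 2·v_{11}  ⇒ sig = (2;(1,1,1,2))
  P={1,10}:  v_{1} + v_{10} = v_{3} + v_{8} + 2·v_{11}  ⇒ sig = (2;(1,1,2))
  P={4,10}:  v_{4} + v_{10} = 2·v_{3} + v_{8} + v_{11}  ⇒ sig = (2;(1,1,2))
  P={2,8,12}:  v_{2} + v_{8} + v_{12} = 0  ⇒ sig = (3;())
  P={4,5,11}:  v_{4} + v_{5} + v_{11} = 0  ⇒ sig = (3;())
  P={3,8,12}:  v_{3} + v_{8} + v_{12} = v_{7}  ⇒ sig = (3;(1))
  P={3,9,11}:  v_{3} + v_{9} + v_{11} = v_{10}  ⇒ sig = (3;(1))
  P={5,8,10}:  v_{5} + v_{8} + v_{10} = 2·v_{9}  ⇒ sig = (3;(2))
  P={3,5,8,11}:  v_{3} + v_{5} + v_{8} + v_{11} = v_{9}  ⇒ sig = (4;(1))
  P={4,6,8,11,12}:  v_{4} + v_{6} + v_{8} + v_{11} + v_{12} = v_{1}  ⇒ sig = (5;(1))

Hence PRS(X_Σ) =
    (2;())
    (2;(1))
    (2;(1))
    (2;(1,1))
    (2;(1,1))
    (2;(1,1))
    (2;(1,1,1))
    (2;(1,1,1))
    (2;(1,1,1))
    (2;(1,1,1))
    (2;(1,1,1,1))
    (2;(1,1,1,1))
    (2;(1,1,1,2))
    (2;(1,1,2))
    (2;(1,1,2))
    (3;())
    (3;())
    (3;(1))
    (3;(1))
    (3;(2))
    (4;(1))
    (5;(1))


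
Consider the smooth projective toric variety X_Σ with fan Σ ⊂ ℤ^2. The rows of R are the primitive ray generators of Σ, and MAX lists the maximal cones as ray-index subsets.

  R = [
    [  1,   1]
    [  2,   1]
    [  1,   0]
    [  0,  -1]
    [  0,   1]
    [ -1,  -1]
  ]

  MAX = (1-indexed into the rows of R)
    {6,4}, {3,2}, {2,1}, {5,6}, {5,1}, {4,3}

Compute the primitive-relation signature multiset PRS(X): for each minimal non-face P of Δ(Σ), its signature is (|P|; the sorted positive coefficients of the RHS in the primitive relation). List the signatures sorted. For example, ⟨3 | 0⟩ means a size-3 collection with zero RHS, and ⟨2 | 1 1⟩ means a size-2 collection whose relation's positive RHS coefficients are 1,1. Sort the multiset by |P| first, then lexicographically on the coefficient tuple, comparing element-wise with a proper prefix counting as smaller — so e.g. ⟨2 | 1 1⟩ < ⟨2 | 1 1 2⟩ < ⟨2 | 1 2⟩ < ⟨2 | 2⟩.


Primitive collections (9):

  P={1,6}:  v_{1} + v_{6} = 0  so sig = ⟨2 | 0⟩
  P={4,5}:  v_{4} + v_{5} = 0  so sig = ⟨2 | 0⟩
  P={1,3}:  v_{1} + v_{3} = v_{2}  so sig = ⟨2 | 1⟩
  P={1,4}:  v_{1} + v_{4} = v_{3}  so sig = ⟨2 | 1⟩
  P={2,6}:  v_{2} + v_{6} = v_{3}  so sig = ⟨2 | 1⟩
  P={3,5}:  v_{3} + v_{5} = v_{1}  so sig = ⟨2 | 1⟩
  P={3,6}:  v_{3} + v_{6} = v_{4}  so sig = ⟨2 | 1⟩
  P={2,4}:  v_{2} + v_{4} = 2·v_{3}  so sig = ⟨2 | 2⟩
  P={2,5}:  v_{2} + v_{5} = 2·v_{1}  so sig = ⟨2 | 2⟩

Signatures (|P|; sorted positive RHS coefficients), sorted:
[⟨2 | 0⟩, ⟨2 | 0⟩, ⟨2 | 1⟩, ⟨2 | 1⟩, ⟨2 | 1⟩, ⟨2 | 1⟩, ⟨2 | 1⟩, ⟨2 | 2⟩, ⟨2 | 2⟩]


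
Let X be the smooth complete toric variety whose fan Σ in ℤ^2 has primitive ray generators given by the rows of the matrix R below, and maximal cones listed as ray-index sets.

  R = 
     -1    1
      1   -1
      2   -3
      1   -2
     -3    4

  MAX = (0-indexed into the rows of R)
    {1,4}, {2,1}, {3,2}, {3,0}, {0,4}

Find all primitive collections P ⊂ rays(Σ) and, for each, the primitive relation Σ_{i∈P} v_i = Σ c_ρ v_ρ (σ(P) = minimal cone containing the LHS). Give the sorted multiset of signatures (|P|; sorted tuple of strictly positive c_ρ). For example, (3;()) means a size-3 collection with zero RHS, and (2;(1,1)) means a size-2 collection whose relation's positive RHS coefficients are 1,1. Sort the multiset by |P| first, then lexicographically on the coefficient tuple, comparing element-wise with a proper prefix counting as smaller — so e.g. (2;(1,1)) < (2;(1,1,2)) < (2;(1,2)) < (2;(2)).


Minimal non-faces — 5 found among 5 rays, 5 max cones:

  P={0,1}:  v_{0} + v_{1} = 0  so sig = (2;())
  P={0,2}:  v_{0} + v_{2} = v_{3}  so sig = (2;(1))
  P={1,3}:  v_{1} + v_{3} = v_{2}  so sig = (2;(1))
  P={2,4}:  v_{2} + v_{4} = v_{0}  so sig = (2;(1))
  P={3,4}:  v_{3} + v_{4} = 2·v_{0}  so sig = (2;(2))

Hence PRS(X_Σ) =
[(2;()), (2;(1)), (2;(1)), (2;(1)), (2;(2))]


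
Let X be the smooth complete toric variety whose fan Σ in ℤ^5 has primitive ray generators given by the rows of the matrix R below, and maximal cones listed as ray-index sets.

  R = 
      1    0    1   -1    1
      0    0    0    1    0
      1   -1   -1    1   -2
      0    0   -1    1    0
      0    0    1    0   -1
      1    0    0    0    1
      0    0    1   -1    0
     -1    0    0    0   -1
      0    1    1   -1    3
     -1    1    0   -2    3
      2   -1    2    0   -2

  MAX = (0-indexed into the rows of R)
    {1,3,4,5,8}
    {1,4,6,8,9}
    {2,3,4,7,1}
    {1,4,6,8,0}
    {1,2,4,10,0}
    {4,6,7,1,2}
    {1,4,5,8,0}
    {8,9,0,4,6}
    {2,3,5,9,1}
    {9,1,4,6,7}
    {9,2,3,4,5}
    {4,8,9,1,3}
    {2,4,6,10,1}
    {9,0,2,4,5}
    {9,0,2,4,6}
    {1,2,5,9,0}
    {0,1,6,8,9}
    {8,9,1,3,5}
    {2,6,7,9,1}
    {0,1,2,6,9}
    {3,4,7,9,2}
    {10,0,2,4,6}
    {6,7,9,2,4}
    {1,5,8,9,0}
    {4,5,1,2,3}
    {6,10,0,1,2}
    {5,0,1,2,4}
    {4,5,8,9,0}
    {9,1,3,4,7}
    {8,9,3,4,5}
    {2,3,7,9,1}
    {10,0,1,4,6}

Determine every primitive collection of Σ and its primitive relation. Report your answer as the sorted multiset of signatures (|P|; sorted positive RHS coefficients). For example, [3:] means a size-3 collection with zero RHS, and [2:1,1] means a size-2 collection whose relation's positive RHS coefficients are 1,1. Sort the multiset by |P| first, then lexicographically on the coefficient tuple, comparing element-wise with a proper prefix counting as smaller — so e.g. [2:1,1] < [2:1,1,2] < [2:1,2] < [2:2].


16 minimal non-faces of Δ(Σ) (on 11 rays):

  • {3,6}:  v_{3} + v_{6} = 0  ⟹  sig = [2:]
  • {5,7}:  v_{5} + v_{7} = 0  ⟹  sig = [2:]
  • {0,3}:  v_{0} + v_{3} = v_{5}  ⟹  sig = [2:1]
  • {0,7}:  v_{0} + v_{7} = v_{6}  ⟹  sig = [2:1]
  • {2,8}:  v_{2} + v_{8} = v_{5}  ⟹  sig = [2:1]
  • {5,6}:  v_{5} + v_{6} = v_{0}  ⟹  sig = [2:1]
  • {9,10}:  v_{9} + v_{10} = v_{0} + v_{6}  ⟹  sig = [2:1,1]
  • {7,8}:  v_{7} + v_{8} = v_{1} + v_{4} + v_{9}  ⟹  sig = [2:1,1,1]
  • {3,10}:  v_{3} + v_{10} = v_{0} + v_{1} + v_{2} + v_{4}  ⟹  sig = [2:1,1,1,1]
  • {5,10}:  v_{5} + v_{10} = 2·v_{0} + v_{1} + v_{2} + v_{4}  ⟹  sig = [2:1,1,1,2]
  • {7,10}:  v_{7} + v_{10} = v_{1} + v_{2} + v_{4} + 2·v_{6}  ⟹  sig = [2:1,1,1,2]
  • {8,10}:  v_{8} + v_{10} = 2·v_{0} + v_{1} + v_{4}  ⟹  sig = [2:1,1,2]
  • {1,2,4,9}:  v_{1} + v_{2} + v_{4} + v_{9} = 0  ⟹  sig = [4:]
  • {1,4,5,9}:  v_{1} + v_{4} + v_{5} + v_{9} = v_{8}  ⟹  sig = [4:1]
  • {0,1,4,9}:  v_{0} + v_{1} + v_{4} + v_{9} = v_{6} + v_{8}  ⟹  sig = [4:1,1]
  • {0,1,2,4,6}:  v_{0} + v_{1} + v_{2} + v_{4} + v_{6} = v_{10}  ⟹  sig = [5:1]

Hence PRS(X_Σ) =
{ [2:] ×2,  [2:1] ×4,  [2:1,1],  [2:1,1,1],  [2:1,1,1,1],  [2:1,1,1,2] ×2,  [2:1,1,2],  [4:],  [4:1],  [4:1,1],  [5:1] }


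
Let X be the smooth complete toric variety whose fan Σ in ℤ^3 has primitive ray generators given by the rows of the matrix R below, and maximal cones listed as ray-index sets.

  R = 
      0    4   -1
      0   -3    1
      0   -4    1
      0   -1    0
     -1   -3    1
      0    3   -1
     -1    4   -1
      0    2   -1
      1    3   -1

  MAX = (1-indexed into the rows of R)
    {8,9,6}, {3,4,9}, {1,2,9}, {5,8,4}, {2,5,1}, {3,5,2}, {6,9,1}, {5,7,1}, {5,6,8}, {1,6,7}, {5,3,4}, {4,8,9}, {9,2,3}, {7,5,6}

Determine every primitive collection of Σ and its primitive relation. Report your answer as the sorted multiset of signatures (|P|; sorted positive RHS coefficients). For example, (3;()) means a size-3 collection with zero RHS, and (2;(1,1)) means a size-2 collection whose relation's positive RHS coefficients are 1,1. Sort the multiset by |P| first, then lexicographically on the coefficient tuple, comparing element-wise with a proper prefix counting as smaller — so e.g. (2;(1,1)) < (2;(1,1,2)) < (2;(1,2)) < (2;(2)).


16 minimal non-faces of Δ(Σ) (on 9 rays):

  P = {1,3}:  v_{1} + v_{3} = 0  →  sig = (2;())
  P = {2,6}:  v_{2} + v_{6} = 0  →  sig = (2;())
  P = {5,9}:  v_{5} + v_{9} = 0  →  sig = (2;())
  P = {1,4}:  v_{1} + v_{4} = v_{6}  →  sig = (2;(1))
  P = {2,4}:  v_{2} + v_{4} = v_{3}  →  sig = (2;(1))
  P = {2,8}:  v_{2} + v_{8} = v_{4}  →  sig = (2;(1))
  P = {3,6}:  v_{3} + v_{6} = v_{4}  →  sig = (2;(1))
  P = {4,6}:  v_{4} + v_{6} = v_{8}  →  sig = (2;(1))
  P = {2,7}:  v_{2} + v_{7} = v_{1} + v_{5}  →  sig = (2;(1,1))
  P = {3,7}:  v_{3} + v_{7} = v_{5} + v_{6}  →  sig = (2;(1,1))
  P = {7,9}:  v_{7} + v_{9} = v_{1} + v_{6}  →  sig = (2;(1,1))
  P = {4,7}:  v_{4} + v_{7} = v_{5} + 2·v_{6}  →  sig = (2;(1,2))
  P = {7,8}:  v_{7} + v_{8} = v_{5} + 3·v_{6}  →  sig = (2;(1,3))
  P = {1,8}:  v_{1} + v_{8} = 2·v_{6}  →  sig = (2;(2))
  P = {3,8}:  v_{3} + v_{8} = 2·v_{4}  →  sig = (2;(2))
  P = {1,5,6}:  v_{1} + v_{5} + v_{6} = v_{7}  →  sig = (3;(1))

Signatures (|P|; sorted positive RHS coefficients), sorted:
[(2;()), (2;()), (2;()), (2;(1)), (2;(1)), (2;(1)), (2;(1)), (2;(1)), (2;(1,1)), (2;(1,1)), (2;(1,1)), (2;(1,2)), (2;(1,3)), (2;(2)), (2;(2)), (3;(1))]


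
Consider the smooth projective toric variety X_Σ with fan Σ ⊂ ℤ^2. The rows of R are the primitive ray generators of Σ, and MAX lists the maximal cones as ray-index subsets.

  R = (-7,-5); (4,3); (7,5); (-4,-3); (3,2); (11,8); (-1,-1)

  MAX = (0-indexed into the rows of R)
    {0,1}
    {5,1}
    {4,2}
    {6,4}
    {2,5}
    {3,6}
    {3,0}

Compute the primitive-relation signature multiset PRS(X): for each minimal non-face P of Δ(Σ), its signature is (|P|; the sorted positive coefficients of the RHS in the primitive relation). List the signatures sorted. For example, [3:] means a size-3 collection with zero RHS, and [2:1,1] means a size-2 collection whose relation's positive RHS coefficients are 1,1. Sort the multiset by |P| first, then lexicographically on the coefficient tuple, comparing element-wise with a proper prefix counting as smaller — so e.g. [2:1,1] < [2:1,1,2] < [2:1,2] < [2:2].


|primitive collections| = 14. Relations:

  P = {0,2}:  v_{0} + v_{2} = 0  so sig = [2:]
  P = {1,3}:  v_{1} + v_{3} = 0  so sig = [2:]
  P = {0,4}:  v_{0} + v_{4} = v_{3}  so sig = [2:1]
  P = {0,5}:  v_{0} + v_{5} = v_{1}  so sig = [2:1]
  P = {1,2}:  v_{1} + v_{2} = v_{5}  so sig = [2:1]
  P = {1,4}:  v_{1} + v_{4} = v_{2}  so sig = [2:1]
  P = {1,6}:  v_{1} + v_{6} = v_{4}  so sig = [2:1]
  P = {2,3}:  v_{2} + v_{3} = v_{4}  so sig = [2:1]
  P = {3,4}:  v_{3} + v_{4} = v_{6}  so sig = [2:1]
  P = {3,5}:  v_{3} + v_{5} = v_{2}  so sig = [2:1]
  P = {5,6}:  v_{5} + v_{6} = v_{2} + v_{4}  so sig = [2:1,1]
  P = {0,6}:  v_{0} + v_{6} = 2·v_{3}  so sig = [2:2]
  P = {2,6}:  v_{2} + v_{6} = 2·v_{4}  so sig = [2:2]
  P = {4,5}:  v_{4} + v_{5} = 2·v_{2}  so sig = [2:2]

so the primitive-relation signature multiset is
    [2:]
    [2:]
    [2:1]
    [2:1]
    [2:1]
    [2:1]
    [2:1]
    [2:1]
    [2:1]
    [2:1]
    [2:1,1]
    [2:2]
    [2:2]
    [2:2]


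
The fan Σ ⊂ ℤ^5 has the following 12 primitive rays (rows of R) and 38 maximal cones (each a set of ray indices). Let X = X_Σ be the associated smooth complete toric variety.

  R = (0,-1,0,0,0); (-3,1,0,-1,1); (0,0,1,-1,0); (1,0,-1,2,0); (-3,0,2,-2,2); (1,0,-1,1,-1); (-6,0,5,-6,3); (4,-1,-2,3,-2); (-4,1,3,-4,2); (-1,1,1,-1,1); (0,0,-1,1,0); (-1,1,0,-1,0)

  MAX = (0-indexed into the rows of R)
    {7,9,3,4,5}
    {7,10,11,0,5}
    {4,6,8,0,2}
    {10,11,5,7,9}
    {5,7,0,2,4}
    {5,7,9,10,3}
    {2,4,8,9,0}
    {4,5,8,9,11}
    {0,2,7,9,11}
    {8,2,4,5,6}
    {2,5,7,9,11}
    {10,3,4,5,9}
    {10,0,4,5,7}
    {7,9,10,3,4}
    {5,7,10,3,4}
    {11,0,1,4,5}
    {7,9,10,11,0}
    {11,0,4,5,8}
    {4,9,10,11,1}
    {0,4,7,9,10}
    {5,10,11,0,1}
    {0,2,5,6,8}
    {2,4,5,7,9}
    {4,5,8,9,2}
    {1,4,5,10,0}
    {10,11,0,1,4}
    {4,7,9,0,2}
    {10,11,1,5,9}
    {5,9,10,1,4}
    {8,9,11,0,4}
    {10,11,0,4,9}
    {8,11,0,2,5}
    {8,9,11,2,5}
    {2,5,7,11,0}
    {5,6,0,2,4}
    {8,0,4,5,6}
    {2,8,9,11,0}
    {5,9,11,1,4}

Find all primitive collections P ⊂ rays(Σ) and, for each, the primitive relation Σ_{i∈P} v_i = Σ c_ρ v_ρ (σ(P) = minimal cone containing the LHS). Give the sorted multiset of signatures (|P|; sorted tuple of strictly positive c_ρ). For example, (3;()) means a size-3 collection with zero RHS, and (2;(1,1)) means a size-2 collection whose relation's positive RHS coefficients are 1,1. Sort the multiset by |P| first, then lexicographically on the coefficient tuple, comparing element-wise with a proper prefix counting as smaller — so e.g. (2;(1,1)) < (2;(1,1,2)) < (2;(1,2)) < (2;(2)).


24 collections generate NE(X_Σ); each relation:

  P={2,10}:  v_{2} + v_{10} = 0  ⟹  sig = (2;())
  P={7,8}:  v_{7} + v_{8} = v_{2}  ⟹  sig = (2;(1))
  P={1,7}:  v_{1} + v_{7} = v_{5} + v_{10}  ⟹  sig = (2;(1,1))
  P={8,10}:  v_{8} + v_{10} = v_{4} + v_{11}  ⟹  sig = (2;(1,1))
  P={0,3}:  v_{0} + v_{3} = v_{4} + v_{7} + v_{10}  ⟹  sig = (2;(1,1,1))
  P={1,2}:  v_{1} + v_{2} = v_{4} + v_{5} + v_{11}  ⟹  sig = (2;(1,1,1))
  P={3,8}:  v_{3} + v_{8} = v_{4} + v_{5} + v_{9}  ⟹  sig = (2;(1,1,1))
  P={3,11}:  v_{3} + v_{11} = v_{5} + v_{9} + v_{10}  ⟹  sig = (2;(1,1,1))
  P={6,9}:  v_{6} + v_{9} = v_{2} + v_{4} + v_{8}  ⟹  sig = (2;(1,1,1))
  P={2,3}:  v_{2} + v_{3} = v_{4} + v_{5} + v_{7} + v_{9}  ⟹  sig = (2;(1,1,1,1))
  P={6,10}:  v_{6} + v_{10} = v_{0} + v_{4} + v_{5} + v_{8}  ⟹  sig = (2;(1,1,1,1))
  P={6,7}:  v_{6} + v_{7} = v_{0} + 2·v_{2} + v_{4} + v_{5}  ⟹  sig = (2;(1,1,1,2))
  P={1,6}:  v_{1} + v_{6} = v_{0} + 2·v_{4} + 2·v_{5} + v_{8} + v_{11}  ⟹  sig = (2;(1,1,1,2,2))
  P={3,6}:  v_{3} + v_{6} = v_{2} + 2·v_{4} + v_{5}  ⟹  sig = (2;(1,1,2))
  P={6,11}:  v_{6} + v_{11} = v_{0} + v_{5} + 2·v_{8}  ⟹  sig = (2;(1,1,2))
  P={1,3}:  v_{1} + v_{3} = v_{4} + 2·v_{5} + v_{9} + 2·v_{10}  ⟹  sig = (2;(1,1,2,2))
  P={1,8}:  v_{1} + v_{8} = 2·v_{4} + v_{5} + 2·v_{11}  ⟹  sig = (2;(1,2,2))
  P={0,5,9}:  v_{0} + v_{5} + v_{9} = 0  ⟹  sig = (3;())
  P={4,7,11}:  v_{4} + v_{7} + v_{11} = 0  ⟹  sig = (3;())
  P={2,4,11}:  v_{2} + v_{4} + v_{11} = v_{8}  ⟹  sig = (3;(1))
  P={0,1,9}:  v_{0} + v_{1} + v_{9} = v_{4} + v_{10} + v_{11}  ⟹  sig = (3;(1,1,1))
  P={4,5,10,11}:  v_{4} + v_{5} + v_{10} + v_{11} = v_{1}  ⟹  sig = (4;(1))
  P={0,2,4,5,8}:  v_{0} + v_{2} + v_{4} + v_{5} + v_{8} = v_{6}  ⟹  sig = (5;(1))
  P={4,5,7,9,10}:  v_{4} + v_{5} + v_{7} + v_{9} + v_{10} = v_{3}  ⟹  sig = (5;(1))

Signatures (|P|; sorted positive RHS coefficients), sorted:
    (2;())
    (2;(1))
    (2;(1,1))
    (2;(1,1))
    (2;(1,1,1))
    (2;(1,1,1))
    (2;(1,1,1))
    (2;(1,1,1))
    (2;(1,1,1))
    (2;(1,1,1,1))
    (2;(1,1,1,1))
    (2;(1,1,1,2))
    (2;(1,1,1,2,2))
    (2;(1,1,2))
    (2;(1,1,2))
    (2;(1,1,2,2))
    (2;(1,2,2))
    (3;())
    (3;())
    (3;(1))
    (3;(1,1,1))
    (4;(1))
    (5;(1))
    (5;(1))


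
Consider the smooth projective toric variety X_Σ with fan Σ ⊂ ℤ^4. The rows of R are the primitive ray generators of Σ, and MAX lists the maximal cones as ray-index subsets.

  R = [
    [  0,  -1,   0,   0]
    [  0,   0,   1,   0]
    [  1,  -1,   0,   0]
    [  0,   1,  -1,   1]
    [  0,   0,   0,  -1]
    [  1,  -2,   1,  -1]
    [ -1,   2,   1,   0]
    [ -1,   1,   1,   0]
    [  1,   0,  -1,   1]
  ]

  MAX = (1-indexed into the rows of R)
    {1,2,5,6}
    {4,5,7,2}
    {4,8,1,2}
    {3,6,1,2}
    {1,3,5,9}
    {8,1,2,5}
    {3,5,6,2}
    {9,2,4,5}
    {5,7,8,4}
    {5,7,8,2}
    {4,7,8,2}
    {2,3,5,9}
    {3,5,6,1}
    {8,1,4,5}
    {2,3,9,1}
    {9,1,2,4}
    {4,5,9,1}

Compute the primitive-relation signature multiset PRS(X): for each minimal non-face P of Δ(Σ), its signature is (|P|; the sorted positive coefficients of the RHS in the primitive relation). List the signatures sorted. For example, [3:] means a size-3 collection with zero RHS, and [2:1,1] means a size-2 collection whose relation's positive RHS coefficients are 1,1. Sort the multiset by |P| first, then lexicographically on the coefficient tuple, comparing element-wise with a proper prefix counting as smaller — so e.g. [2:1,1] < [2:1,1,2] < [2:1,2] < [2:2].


Minimal non-faces — 14 found among 9 rays, 17 max cones:

  P={1,7}:  v_{1} + v_{7} = v_{8} — sig = [2:1]
  P={3,4}:  v_{3} + v_{4} = v_{9} — sig = [2:1]
  P={3,8}:  v_{3} + v_{8} = v_{2} — sig = [2:1]
  P={4,6}:  v_{4} + v_{6} = v_{3} — sig = [2:1]
  P={8,9}:  v_{8} + v_{9} = v_{2} + v_{4} — sig = [2:1,1]
  P={3,7}:  v_{3} + v_{7} = 2·v_{2} + v_{4} + v_{5} — sig = [2:1,1,2]
  P={6,8}:  v_{6} + v_{8} = v_{1} + 2·v_{2} + v_{5} — sig = [2:1,1,2]
  P={6,7}:  v_{6} + v_{7} = 2·v_{2} + v_{5} — sig = [2:1,2]
  P={7,9}:  v_{7} + v_{9} = 2·v_{2} + 2·v_{4} + v_{5} — sig = [2:1,2,2]
  P={6,9}:  v_{6} + v_{9} = 2·v_{3} — sig = [2:2]
  P={1,2,4,5}:  v_{1} + v_{2} + v_{4} + v_{5} = 0 — sig = [4:]
  P={1,2,3,5}:  v_{1} + v_{2} + v_{3} + v_{5} = v_{6} — sig = [4:1]
  P={1,2,5,9}:  v_{1} + v_{2} + v_{5} + v_{9} = v_{3} — sig = [4:1]
  P={2,4,5,8}:  v_{2} + v_{4} + v_{5} + v_{8} = v_{7} — sig = [4:1]

Hence PRS(X_Σ) =
    |P|=2: 10 collections, coeffs (1), (1), (1), (1), (1,1), (1,1,2), (1,1,2), (1,2), (1,2,2), (2)
    |P|=4: 4 collections, coeffs (), (1), (1), (1)


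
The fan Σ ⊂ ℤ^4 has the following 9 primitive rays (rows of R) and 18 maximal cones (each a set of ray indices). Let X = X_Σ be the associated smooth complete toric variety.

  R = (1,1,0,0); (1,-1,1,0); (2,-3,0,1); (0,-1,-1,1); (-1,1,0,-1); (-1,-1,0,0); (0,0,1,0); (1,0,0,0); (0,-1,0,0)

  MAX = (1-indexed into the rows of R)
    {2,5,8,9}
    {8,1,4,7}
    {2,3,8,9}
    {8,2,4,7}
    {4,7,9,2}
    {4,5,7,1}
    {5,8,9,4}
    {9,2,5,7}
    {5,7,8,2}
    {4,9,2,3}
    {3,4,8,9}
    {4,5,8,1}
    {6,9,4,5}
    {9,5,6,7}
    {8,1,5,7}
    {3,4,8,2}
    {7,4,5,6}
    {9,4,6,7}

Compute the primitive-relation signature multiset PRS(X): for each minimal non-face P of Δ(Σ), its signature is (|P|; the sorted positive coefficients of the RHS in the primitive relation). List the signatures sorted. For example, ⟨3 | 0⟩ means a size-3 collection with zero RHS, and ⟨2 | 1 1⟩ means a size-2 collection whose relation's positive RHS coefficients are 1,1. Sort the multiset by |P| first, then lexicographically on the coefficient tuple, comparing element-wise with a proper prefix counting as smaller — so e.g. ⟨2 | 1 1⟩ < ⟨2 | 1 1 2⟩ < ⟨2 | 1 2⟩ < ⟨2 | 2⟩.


The 14 primitive collections of Σ (r=9, n=4):

  P = {1,6}:  v_{1} + v_{6} = 0 ; sig = ⟨2 | 0⟩
  P = {1,9}:  v_{1} + v_{9} = v_{8} ; sig = ⟨2 | 1⟩
  P = {6,8}:  v_{6} + v_{8} = v_{9} ; sig = ⟨2 | 1⟩
  P = {1,3}:  v_{1} + v_{3} = v_{2} + v_{4} + 2·v_{8} ; sig = ⟨2 | 1 1 2⟩
  P = {3,6}:  v_{3} + v_{6} = v_{2} + v_{4} + 2·v_{9} ; sig = ⟨2 | 1 1 2⟩
  P = {1,2}:  v_{1} + v_{2} = v_{7} + 2·v_{8} ; sig = ⟨2 | 1 2⟩
  P = {2,6}:  v_{2} + v_{6} = v_{7} + 2·v_{9} ; sig = ⟨2 | 1 2⟩
  P = {3,5}:  v_{3} + v_{5} = v_{8} + 2·v_{9} ; sig = ⟨2 | 1 2⟩
  P = {3,7}:  v_{3} + v_{7} = 2·v_{2} + v_{4} ; sig = ⟨2 | 1 2⟩
  P = {2,4,5}:  v_{2} + v_{4} + v_{5} = v_{9} ; sig = ⟨3 | 1⟩
  P = {7,8,9}:  v_{7} + v_{8} + v_{9} = v_{2} ; sig = ⟨3 | 1⟩
  P = {4,5,7,8}:  v_{4} + v_{5} + v_{7} + v_{8} = 0 ; sig = ⟨4 | 0⟩
  P = {2,4,8,9}:  v_{2} + v_{4} + v_{8} + v_{9} = v_{3} ; sig = ⟨4 | 1⟩
  P = {4,5,7,9}:  v_{4} + v_{5} + v_{7} + v_{9} = v_{6} ; sig = ⟨4 | 1⟩

so the primitive-relation signature multiset is
    |P|=2: 9 collections, coeffs (), (1), (1), (1,1,2), (1,1,2), (1,2), (1,2), (1,2), (1,2)
    |P|=3: 2 collections, coeffs (1), (1)
    |P|=4: 3 collections, coeffs (), (1), (1)


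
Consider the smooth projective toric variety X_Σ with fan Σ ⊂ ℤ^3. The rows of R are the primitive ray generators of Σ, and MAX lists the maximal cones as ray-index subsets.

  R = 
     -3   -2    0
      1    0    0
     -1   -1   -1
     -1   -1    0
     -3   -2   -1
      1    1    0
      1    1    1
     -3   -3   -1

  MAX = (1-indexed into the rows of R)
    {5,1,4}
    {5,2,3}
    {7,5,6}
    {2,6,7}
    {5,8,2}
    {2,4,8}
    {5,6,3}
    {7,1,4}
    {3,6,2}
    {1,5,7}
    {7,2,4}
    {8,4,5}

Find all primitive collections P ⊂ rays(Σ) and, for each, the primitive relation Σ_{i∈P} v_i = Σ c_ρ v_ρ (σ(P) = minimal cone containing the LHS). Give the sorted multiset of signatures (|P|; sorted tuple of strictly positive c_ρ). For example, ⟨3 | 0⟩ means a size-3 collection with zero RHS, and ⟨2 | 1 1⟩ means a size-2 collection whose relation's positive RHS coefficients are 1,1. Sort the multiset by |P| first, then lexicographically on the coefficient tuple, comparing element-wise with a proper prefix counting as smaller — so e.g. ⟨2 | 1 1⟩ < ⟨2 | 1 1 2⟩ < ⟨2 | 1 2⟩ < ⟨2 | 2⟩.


Σ has 14 primitive collections:

  • {3,7}:  v_{3} + v_{7} = 0  →  sig = ⟨2 | 0⟩
  • {4,6}:  v_{4} + v_{6} = 0  →  sig = ⟨2 | 0⟩
  • {1,3}:  v_{1} + v_{3} = v_{4} + v_{5}  →  sig = ⟨2 | 1 1⟩
  • {1,6}:  v_{1} + v_{6} = v_{5} + v_{7}  →  sig = ⟨2 | 1 1⟩
  • {3,4}:  v_{3} + v_{4} = v_{2} + v_{5}  →  sig = ⟨2 | 1 1⟩
  • {6,8}:  v_{6} + v_{8} = v_{2} + v_{5}  →  sig = ⟨2 | 1 1⟩
  • {1,8}:  v_{1} + v_{8} = 3·v_{4} + v_{5}  →  sig = ⟨2 | 1 3⟩
  • {1,2}:  v_{1} + v_{2} = 2·v_{4}  →  sig = ⟨2 | 2⟩
  • {7,8}:  v_{7} + v_{8} = 2·v_{4}  →  sig = ⟨2 | 2⟩
  • {3,8}:  v_{3} + v_{8} = 2·v_{2} + 2·v_{5}  →  sig = ⟨2 | 2 2⟩
  • {2,4,5}:  v_{2} + v_{4} + v_{5} = v_{8}  →  sig = ⟨3 | 1⟩
  • {2,5,6}:  v_{2} + v_{5} + v_{6} = v_{3}  →  sig = ⟨3 | 1⟩
  • {2,5,7}:  v_{2} + v_{5} + v_{7} = v_{4}  →  sig = ⟨3 | 1⟩
  • {4,5,7}:  v_{4} + v_{5} + v_{7} = v_{1}  →  sig = ⟨3 | 1⟩

so the primitive-relation signature multiset is
[⟨2 | 0⟩, ⟨2 | 0⟩, ⟨2 | 1 1⟩, ⟨2 | 1 1⟩, ⟨2 | 1 1⟩, ⟨2 | 1 1⟩, ⟨2 | 1 3⟩, ⟨2 | 2⟩, ⟨2 | 2⟩, ⟨2 | 2 2⟩, ⟨3 | 1⟩, ⟨3 | 1⟩, ⟨3 | 1⟩, ⟨3 | 1⟩]


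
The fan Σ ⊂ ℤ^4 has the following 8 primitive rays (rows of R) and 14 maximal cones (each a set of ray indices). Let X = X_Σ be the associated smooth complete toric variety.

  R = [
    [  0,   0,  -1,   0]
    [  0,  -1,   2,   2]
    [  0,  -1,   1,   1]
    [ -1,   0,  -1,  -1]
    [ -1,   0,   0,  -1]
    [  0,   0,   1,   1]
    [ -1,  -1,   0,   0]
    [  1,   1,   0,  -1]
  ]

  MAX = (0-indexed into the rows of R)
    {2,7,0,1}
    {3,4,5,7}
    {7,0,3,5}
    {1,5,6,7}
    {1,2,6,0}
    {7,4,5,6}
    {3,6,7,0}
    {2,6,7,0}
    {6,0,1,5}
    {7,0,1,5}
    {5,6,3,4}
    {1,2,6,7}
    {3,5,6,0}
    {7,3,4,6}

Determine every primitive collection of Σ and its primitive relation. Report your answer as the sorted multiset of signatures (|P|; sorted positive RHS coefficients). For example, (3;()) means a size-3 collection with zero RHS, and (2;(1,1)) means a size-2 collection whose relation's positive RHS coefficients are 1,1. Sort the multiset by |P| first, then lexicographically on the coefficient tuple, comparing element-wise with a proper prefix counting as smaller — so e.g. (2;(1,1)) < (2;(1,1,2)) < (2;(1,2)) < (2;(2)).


Σ has 9 primitive collections:

  P={0,4}:  v_{0} + v_{4} = v_{3}  →  sig = (2;(1))
  P={2,3}:  v_{2} + v_{3} = v_{6}  →  sig = (2;(1))
  P={2,5}:  v_{2} + v_{5} = v_{1}  →  sig = (2;(1))
  P={1,3}:  v_{1} + v_{3} = v_{5} + v_{6}  →  sig = (2;(1,1))
  P={2,4}:  v_{2} + v_{4} = v_{5} + 2·v_{6} + v_{7}  →  sig = (2;(1,1,2))
  P={1,4}:  v_{1} + v_{4} = 2·v_{5} + 2·v_{6} + v_{7}  →  sig = (2;(1,2,2))
  P={0,5,6,7}:  v_{0} + v_{5} + v_{6} + v_{7} = 0  →  sig = (4;())
  P={0,1,6,7}:  v_{0} + v_{1} + v_{6} + v_{7} = v_{2}  →  sig = (4;(1))
  P={3,5,6,7}:  v_{3} + v_{5} + v_{6} + v_{7} = v_{4}  →  sig = (4;(1))

Sorted signature multiset PRS(X):
    |P|=2: 6 collections, coeffs (1), (1), (1), (1,1), (1,1,2), (1,2,2)
    |P|=4: 3 collections, coeffs (), (1), (1)


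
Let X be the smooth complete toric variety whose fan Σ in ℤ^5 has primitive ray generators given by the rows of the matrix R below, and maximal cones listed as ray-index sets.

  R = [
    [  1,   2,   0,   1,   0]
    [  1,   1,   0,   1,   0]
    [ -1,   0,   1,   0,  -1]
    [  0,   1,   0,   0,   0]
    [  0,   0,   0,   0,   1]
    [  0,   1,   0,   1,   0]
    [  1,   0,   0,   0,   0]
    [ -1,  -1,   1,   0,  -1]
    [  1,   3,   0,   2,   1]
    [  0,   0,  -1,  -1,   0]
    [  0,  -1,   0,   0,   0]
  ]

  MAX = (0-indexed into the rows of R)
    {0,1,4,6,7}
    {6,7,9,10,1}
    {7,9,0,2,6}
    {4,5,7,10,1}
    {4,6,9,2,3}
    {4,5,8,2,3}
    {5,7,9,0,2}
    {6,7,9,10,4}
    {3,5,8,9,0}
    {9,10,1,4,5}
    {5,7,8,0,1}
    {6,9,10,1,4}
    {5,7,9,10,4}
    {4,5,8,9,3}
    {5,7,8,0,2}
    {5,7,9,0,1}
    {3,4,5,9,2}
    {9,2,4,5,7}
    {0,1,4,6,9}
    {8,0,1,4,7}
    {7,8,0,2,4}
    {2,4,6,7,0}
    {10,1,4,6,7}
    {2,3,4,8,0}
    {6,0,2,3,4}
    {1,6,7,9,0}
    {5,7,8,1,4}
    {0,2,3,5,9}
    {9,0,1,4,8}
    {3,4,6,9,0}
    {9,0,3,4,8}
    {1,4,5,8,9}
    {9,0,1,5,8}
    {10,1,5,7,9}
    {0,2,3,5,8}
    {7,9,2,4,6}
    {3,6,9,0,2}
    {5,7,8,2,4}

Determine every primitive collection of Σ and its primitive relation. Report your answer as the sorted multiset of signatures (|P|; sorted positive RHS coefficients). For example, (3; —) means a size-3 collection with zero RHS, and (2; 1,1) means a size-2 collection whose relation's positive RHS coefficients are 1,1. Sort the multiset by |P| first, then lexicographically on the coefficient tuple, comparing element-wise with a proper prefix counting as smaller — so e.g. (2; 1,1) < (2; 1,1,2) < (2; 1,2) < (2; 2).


The 15 primitive collections of Σ (r=11, n=5):

  P = {3,10}:  v_{3} + v_{10} = 0 — sig = (2; —)
  P = {0,10}:  v_{0} + v_{10} = v_{1} — sig = (2; 1)
  P = {1,3}:  v_{1} + v_{3} = v_{0} — sig = (2; 1)
  P = {2,10}:  v_{2} + v_{10} = v_{7} — sig = (2; 1)
  P = {3,7}:  v_{3} + v_{7} = v_{2} — sig = (2; 1)
  P = {5,6}:  v_{5} + v_{6} = v_{1} — sig = (2; 1)
  P = {1,2}:  v_{1} + v_{2} = v_{0} + v_{7} — sig = (2; 1,1)
  P = {6,8}:  v_{6} + v_{8} = v_{0} + v_{1} + v_{4} — sig = (2; 1,1,1)
  P = {8,10}:  v_{8} + v_{10} = v_{1} + v_{4} + v_{5} — sig = (2; 1,1,1)
  P = {0,4,5}:  v_{0} + v_{4} + v_{5} = v_{8} — sig = (3; 1)
  P = {7,8,9}:  v_{7} + v_{8} + v_{9} = v_{3} + v_{5} — sig = (3; 1,1)
  P = {2,8,9}:  v_{2} + v_{8} + v_{9} = 2·v_{3} + v_{5} — sig = (3; 1,2)
  P = {1,4,7,9}:  v_{1} + v_{4} + v_{7} + v_{9} = 0 — sig = (4; —)
  P = {0,4,7,9}:  v_{0} + v_{4} + v_{7} + v_{9} = v_{3} — sig = (4; 1)
  P = {0,2,4,9}:  v_{0} + v_{2} + v_{4} + v_{9} = 2·v_{3} — sig = (4; 2)

so the primitive-relation signature multiset is
{ (2; —),  (2; 1) ×5,  (2; 1,1),  (2; 1,1,1) ×2,  (3; 1),  (3; 1,1),  (3; 1,2),  (4; —),  (4; 1),  (4; 2) }


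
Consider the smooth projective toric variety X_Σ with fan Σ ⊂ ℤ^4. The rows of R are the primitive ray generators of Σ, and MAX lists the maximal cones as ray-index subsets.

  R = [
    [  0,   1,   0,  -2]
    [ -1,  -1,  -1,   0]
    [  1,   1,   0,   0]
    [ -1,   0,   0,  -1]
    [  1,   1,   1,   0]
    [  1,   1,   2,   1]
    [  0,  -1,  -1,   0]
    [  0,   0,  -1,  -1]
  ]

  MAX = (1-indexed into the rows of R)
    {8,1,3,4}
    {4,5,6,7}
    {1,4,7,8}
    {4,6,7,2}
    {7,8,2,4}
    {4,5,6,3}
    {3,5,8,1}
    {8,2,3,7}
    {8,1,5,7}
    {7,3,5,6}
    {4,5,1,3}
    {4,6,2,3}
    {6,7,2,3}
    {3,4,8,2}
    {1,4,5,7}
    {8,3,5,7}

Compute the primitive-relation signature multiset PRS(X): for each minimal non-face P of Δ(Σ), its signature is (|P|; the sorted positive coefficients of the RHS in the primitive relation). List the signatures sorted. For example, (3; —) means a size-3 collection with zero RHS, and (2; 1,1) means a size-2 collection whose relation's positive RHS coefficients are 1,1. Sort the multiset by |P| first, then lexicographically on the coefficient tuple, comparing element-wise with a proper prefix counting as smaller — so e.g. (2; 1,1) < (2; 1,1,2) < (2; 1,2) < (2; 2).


Minimal non-faces — 7 found among 8 rays, 16 max cones:

  P={2,5}:  v_{2} + v_{5} = 0  ⟹  sig = (2; —)
  P={6,8}:  v_{6} + v_{8} = v_{5}  ⟹  sig = (2; 1)
  P={1,2}:  v_{1} + v_{2} = v_{4} + v_{8}  ⟹  sig = (2; 1,1)
  P={1,6}:  v_{1} + v_{6} = v_{4} + 2·v_{5}  ⟹  sig = (2; 1,2)
  P={3,4,7}:  v_{3} + v_{4} + v_{7} = v_{8}  ⟹  sig = (3; 1)
  P={4,5,8}:  v_{4} + v_{5} + v_{8} = v_{1}  ⟹  sig = (3; 1)
  P={1,3,7}:  v_{1} + v_{3} + v_{7} = v_{5} + 2·v_{8}  ⟹  sig = (3; 1,2)

Hence PRS(X_Σ) =
    |P|=2: 4 collections, coeffs (), (1), (1,1), (1,2)
    |P|=3: 3 collections, coeffs (1), (1), (1,2)


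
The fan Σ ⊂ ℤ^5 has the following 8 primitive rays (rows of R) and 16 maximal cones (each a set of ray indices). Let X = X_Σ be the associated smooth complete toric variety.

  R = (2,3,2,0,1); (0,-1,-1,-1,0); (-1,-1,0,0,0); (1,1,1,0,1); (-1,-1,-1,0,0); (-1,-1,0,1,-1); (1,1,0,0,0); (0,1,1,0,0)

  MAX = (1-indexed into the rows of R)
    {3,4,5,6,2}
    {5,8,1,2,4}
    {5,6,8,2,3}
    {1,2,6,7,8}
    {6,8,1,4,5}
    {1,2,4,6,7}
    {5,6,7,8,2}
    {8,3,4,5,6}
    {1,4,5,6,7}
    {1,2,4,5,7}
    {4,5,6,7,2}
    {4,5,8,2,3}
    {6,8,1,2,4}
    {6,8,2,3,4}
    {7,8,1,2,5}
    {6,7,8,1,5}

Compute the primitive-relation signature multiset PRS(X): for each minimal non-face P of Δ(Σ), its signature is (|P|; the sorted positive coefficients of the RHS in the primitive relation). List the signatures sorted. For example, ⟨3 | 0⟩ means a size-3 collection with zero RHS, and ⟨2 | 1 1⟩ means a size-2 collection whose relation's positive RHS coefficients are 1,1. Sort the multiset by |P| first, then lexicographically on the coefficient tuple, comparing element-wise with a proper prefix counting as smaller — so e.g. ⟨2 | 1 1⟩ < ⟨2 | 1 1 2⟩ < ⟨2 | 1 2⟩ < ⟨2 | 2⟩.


The 5 primitive collections of Σ (r=8, n=5):

  • {3,7}:  v_{3} + v_{7} = 0 ; sig = ⟨2 | 0⟩
  • {1,3}:  v_{1} + v_{3} = v_{4} + v_{8} ; sig = ⟨2 | 1 1⟩
  • {4,7,8}:  v_{4} + v_{7} + v_{8} = v_{1} ; sig = ⟨3 | 1⟩
  • {1,2,5,6}:  v_{1} + v_{2} + v_{5} + v_{6} = 0 ; sig = ⟨4 | 0⟩
  • {2,4,5,6,8}:  v_{2} + v_{4} + v_{5} + v_{6} + v_{8} = v_{3} ; sig = ⟨5 | 1⟩

so the primitive-relation signature multiset is
    |P|=2: 2 collections, coeffs (), (1,1)
    |P|=3: 1 collection, coeffs (1)
    |P|=4: 1 collection, coeffs ()
    |P|=5: 1 collection, coeffs (1)
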